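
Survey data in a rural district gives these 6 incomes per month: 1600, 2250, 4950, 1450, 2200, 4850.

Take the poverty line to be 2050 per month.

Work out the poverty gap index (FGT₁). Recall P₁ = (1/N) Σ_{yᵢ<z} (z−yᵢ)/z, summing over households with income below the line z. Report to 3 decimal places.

0.085

Below z: 1450, 1600 (q = 2 of N = 6).
Shortfall ratios: (2050−1450)/2050 = 0.2927; (2050−1600)/2050 = 0.2195.
Sum of shortfalls = 0.512195; P₁ averages over all N: 0.512195 / 6 = 0.085.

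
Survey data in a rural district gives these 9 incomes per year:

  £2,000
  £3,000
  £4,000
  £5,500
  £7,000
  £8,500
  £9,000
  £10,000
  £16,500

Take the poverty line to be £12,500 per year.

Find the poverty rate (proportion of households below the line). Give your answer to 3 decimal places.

8 of the 9 households have income below £12,500.
H = 8/9 = 0.889.

0.889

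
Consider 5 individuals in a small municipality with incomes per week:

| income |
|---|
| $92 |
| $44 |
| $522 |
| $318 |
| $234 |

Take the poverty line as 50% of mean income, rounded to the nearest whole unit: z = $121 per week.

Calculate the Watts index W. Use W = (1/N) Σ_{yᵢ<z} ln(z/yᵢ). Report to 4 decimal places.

0.2571

Poor units: $44, $92 (q = 2 of N = 5).
Log gaps: ln(121/44) = 1.0116; ln(121/92) = 0.2740.
W = 1.285603 / 5 = 0.2571.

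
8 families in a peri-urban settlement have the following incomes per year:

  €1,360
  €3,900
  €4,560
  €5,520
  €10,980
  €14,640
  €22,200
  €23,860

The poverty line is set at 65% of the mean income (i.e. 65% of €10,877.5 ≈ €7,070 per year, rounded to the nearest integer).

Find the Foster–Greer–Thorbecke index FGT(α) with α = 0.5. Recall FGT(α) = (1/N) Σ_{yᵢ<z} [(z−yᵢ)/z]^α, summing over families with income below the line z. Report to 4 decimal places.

0.3290

Poor units: €1,360, €3,900, €4,560, €5,520 (q = 4 of N = 8).
Gap ratios (z−y)/z: (7070−1360)/7070 = 0.8076; (7070−3900)/7070 = 0.4484; (7070−4560)/7070 = 0.3550; (7070−5520)/7070 = 0.2192.
Raised to α = 0.5: 0.89869; 0.66961; 0.59584; 0.46823.
Sum = 2.632357; FGT(0.5) = 2.632357 / 8 = 0.3290.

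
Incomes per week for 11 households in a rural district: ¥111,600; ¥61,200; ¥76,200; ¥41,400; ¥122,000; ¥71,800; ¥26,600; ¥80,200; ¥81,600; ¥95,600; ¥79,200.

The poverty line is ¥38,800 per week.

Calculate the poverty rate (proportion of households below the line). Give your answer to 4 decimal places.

1 of the 11 households have income below ¥38,800.
H = 1/11 = 0.0909.

0.0909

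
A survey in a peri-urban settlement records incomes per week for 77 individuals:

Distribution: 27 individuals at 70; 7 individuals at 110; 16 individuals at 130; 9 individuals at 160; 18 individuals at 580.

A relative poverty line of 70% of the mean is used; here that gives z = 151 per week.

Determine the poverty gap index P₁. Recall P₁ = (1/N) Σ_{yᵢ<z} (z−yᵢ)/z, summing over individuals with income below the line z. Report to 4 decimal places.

Below the line: 27×70, 7×110, 16×130 (q = 50 of N = 77).
Shortfall ratios: (151−70)/151 = 0.5364 (×27); (151−110)/151 = 0.2715 (×7); (151−130)/151 = 0.1391 (×16).
Σ = 18.609272. Dividing by the full population N = 77 gives P₁ = 0.2417.

0.2417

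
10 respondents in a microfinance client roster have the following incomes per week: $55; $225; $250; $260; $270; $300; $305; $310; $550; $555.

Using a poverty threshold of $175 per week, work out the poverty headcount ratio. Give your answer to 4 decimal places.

1 of the 10 respondents have income below $175.
H = 1/10 = 0.1000.

0.1000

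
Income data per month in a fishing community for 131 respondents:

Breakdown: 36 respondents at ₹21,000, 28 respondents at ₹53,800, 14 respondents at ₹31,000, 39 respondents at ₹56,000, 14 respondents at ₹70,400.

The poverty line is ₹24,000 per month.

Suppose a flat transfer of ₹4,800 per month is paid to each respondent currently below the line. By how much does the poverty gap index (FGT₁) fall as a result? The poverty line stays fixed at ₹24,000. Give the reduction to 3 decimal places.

Before: below the line — 36×₹21,000; poverty gap index (FGT₁) = 0.03435.
After the ₹4,800 transfer: below the line — none; poverty gap index (FGT₁) = 0.00000.
Reduction = 0.03435 − 0.00000 = 0.034.

0.034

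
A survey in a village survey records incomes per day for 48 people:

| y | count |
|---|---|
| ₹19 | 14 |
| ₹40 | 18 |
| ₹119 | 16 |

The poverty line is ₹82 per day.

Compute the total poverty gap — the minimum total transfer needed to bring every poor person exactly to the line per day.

Below z: 14×₹19, 18×₹40 (q = 32 of N = 48).
Individual gaps: 14×(82−19) = 882; 18×(82−40) = 756.
Aggregate gap = ₹1,638.

₹1,638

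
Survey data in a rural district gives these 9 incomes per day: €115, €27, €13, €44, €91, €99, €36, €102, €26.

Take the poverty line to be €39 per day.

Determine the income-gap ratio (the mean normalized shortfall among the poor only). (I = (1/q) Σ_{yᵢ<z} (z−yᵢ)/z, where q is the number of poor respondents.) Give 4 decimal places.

Poor units: €13, €26, €27, €36 (q = 4 of N = 9).
Shortfall ratios (z−y)/z: 0.6667, 0.3333, 0.3077, 0.0769; sum = 1.384615.
I averages over the q = 4 poor units only: 1.384615 / 4 = 0.3462.

0.3462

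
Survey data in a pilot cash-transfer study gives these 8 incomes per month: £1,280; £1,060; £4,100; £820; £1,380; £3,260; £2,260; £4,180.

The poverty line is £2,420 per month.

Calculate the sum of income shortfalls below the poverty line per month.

£5,300

Below z: £820, £1,060, £1,280, £1,380, £2,260 (q = 5 of N = 8).
Individual gaps: 2420−820 = 1600; 2420−1060 = 1360; 2420−1280 = 1140; 2420−1380 = 1040; 2420−2260 = 160.
Aggregate gap = £5,300.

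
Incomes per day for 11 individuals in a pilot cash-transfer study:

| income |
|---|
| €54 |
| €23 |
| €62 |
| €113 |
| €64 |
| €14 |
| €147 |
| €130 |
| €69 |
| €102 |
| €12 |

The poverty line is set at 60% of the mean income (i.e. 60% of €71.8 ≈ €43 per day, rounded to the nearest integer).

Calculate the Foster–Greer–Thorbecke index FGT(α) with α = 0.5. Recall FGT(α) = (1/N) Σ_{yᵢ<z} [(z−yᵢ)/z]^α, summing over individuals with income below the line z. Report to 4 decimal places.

Incomes under z: €12, €14, €23 (q = 3 of N = 11).
Gap ratios (z−y)/z: (43−12)/43 = 0.7209; (43−14)/43 = 0.6744; (43−23)/43 = 0.4651.
Raised to α = 0.5: 0.84908; 0.82123; 0.68199.
Sum = 2.352300; FGT(0.5) = 2.352300 / 11 = 0.2138.

0.2138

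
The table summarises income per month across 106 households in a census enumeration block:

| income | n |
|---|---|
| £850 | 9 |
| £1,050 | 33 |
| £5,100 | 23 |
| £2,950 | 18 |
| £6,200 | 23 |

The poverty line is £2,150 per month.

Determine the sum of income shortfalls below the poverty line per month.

£48,000

Below z: 9×£850, 33×£1,050 (q = 42 of N = 106).
Individual gaps: 9×(2150−850) = 11700; 33×(2150−1050) = 36300.
Aggregate gap = £48,000.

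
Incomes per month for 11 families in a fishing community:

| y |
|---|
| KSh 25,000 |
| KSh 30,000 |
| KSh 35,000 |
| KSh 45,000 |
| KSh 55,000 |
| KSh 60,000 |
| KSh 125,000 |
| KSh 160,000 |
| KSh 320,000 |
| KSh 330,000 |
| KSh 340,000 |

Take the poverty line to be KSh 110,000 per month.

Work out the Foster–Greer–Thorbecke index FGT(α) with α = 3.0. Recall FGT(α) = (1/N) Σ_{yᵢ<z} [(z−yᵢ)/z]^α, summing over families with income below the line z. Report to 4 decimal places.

0.1444

Below the line: KSh 25,000, KSh 30,000, KSh 35,000, KSh 45,000, KSh 55,000, KSh 60,000 (q = 6 of N = 11).
Relative gaps: (110000−25000)/110000 = 0.7727; (110000−30000)/110000 = 0.7273; (110000−35000)/110000 = 0.6818; (110000−45000)/110000 = 0.5909; (110000−55000)/110000 = 0.5000; (110000−60000)/110000 = 0.4545.
Raised to α = 3.0: 0.46140; 0.38467; 0.31696; 0.20633; 0.12500; 0.09391.
Sum = 1.588279; FGT(3.0) = 1.588279 / 11 = 0.1444.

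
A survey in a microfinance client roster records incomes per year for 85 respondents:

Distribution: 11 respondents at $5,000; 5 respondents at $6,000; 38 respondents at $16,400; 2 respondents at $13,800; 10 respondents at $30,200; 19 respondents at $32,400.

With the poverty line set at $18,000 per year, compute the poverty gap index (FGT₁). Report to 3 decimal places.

Below the line: 11×$5,000, 5×$6,000, 2×$13,800, 38×$16,400 (q = 56 of N = 85).
Normalized shortfalls: (18000−5000)/18000 = 0.7222 (×11); (18000−6000)/18000 = 0.6667 (×5); (18000−13800)/18000 = 0.2333 (×2); (18000−16400)/18000 = 0.0889 (×38).
Sum of shortfalls = 15.122222; P₁ averages over all N: 15.122222 / 85 = 0.178.

0.178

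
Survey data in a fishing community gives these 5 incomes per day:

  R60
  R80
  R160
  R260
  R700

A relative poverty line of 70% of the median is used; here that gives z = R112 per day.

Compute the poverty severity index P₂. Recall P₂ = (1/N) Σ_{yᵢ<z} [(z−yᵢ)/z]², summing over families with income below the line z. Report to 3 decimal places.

0.059

Incomes under z: R60, R80 (q = 2 of N = 5).
Relative gaps: (112−60)/112 = 0.4643; (112−80)/112 = 0.2857.
Squared: 0.2156; 0.0816.
Sum = 0.297194; P₂ = 0.297194 / 5 = 0.059.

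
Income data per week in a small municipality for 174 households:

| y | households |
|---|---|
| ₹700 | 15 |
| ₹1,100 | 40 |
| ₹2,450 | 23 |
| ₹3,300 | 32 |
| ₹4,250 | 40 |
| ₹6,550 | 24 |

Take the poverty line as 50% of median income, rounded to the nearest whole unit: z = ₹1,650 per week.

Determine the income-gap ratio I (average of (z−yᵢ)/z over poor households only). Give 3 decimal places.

Incomes under z: 15×₹700, 40×₹1,100 (q = 55 of N = 174).
Shortfall ratios (z−y)/z: 0.5758 (×15), 0.3333 (×40); sum = 21.969697.
The income-gap ratio divides by q (the poor only): 21.969697 / 55 = 0.399.

0.399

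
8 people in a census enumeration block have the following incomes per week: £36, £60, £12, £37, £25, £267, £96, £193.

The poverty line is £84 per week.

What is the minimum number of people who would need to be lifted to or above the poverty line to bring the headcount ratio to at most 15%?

Currently q = 5 of N = 8 are below the line (H = 0.625).
A headcount ratio of at most 15% allows at most ⌊0.15 × 8⌋ = 1 poor people.
So at least 5 − 1 = 4 must be lifted.

4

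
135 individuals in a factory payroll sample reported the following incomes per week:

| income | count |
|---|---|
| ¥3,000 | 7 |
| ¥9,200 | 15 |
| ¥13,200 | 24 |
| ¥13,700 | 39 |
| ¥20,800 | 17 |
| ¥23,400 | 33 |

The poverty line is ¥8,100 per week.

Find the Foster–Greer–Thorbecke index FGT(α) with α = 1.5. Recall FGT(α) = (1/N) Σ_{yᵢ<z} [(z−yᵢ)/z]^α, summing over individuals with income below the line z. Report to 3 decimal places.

Below the line: 7×¥3,000 (q = 7 of N = 135).
Shortfall ratios: (8100−3000)/8100 = 0.6296 (×7).
Raised to α = 1.5: 0.49961 (×7).
Sum = 3.497243; FGT(1.5) = 3.497243 / 135 = 0.026.

0.026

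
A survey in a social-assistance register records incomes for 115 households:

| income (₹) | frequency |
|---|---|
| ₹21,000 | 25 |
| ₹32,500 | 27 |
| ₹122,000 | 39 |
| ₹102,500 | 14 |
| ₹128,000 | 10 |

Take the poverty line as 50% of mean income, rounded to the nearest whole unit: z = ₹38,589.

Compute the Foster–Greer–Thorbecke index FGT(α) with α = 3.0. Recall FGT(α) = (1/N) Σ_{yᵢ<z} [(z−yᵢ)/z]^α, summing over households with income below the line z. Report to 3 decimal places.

Poor units: 25×₹21,000, 27×₹32,500 (q = 52 of N = 115).
Gap ratios (z−y)/z: (38589−21000)/38589 = 0.4558 (×25); (38589−32500)/38589 = 0.1578 (×27).
Raised to α = 3.0: 0.09470 (×25); 0.00393 (×27).
Sum = 2.473481; FGT(3.0) = 2.473481 / 115 = 0.022.

0.022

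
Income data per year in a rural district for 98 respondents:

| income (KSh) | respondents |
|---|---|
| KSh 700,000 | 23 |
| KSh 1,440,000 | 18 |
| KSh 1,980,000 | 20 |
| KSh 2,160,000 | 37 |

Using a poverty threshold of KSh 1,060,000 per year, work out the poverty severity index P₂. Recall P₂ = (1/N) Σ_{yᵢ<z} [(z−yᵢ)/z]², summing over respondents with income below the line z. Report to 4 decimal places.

Poor units: 23×KSh 700,000 (q = 23 of N = 98).
Relative gaps: (1060000−700000)/1060000 = 0.3396 (×23).
Squared: 0.1153 (×23).
Sum = 2.652901; P₂ = 2.652901 / 98 = 0.0271.

0.0271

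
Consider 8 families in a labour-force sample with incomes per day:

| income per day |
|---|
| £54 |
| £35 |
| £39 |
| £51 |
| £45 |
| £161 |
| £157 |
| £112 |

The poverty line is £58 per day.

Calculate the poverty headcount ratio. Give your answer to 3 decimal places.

5 of the 8 families have income below £58.
H = 5/8 = 0.625.

0.625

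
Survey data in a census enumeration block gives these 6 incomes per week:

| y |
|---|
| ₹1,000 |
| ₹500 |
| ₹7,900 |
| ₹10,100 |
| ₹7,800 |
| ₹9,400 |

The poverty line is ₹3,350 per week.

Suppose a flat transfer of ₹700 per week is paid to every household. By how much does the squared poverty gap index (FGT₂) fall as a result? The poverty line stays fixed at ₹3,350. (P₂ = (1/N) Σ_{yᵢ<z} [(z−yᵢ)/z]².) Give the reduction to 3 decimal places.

Before: below the line — ₹500, ₹1,000; squared poverty gap index (FGT₂) = 0.20264.
After the ₹700 transfer: below the line — ₹1,200, ₹1,700; squared poverty gap index (FGT₂) = 0.10908.
Reduction = 0.20264 − 0.10908 = 0.094.

0.094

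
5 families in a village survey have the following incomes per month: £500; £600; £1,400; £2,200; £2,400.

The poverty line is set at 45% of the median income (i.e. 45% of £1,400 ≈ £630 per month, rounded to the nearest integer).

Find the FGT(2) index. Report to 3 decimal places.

Poor units: £500, £600 (q = 2 of N = 5).
Gap ratios (z−y)/z: (630−500)/630 = 0.2063; (630−600)/630 = 0.0476.
Squared: 0.0426; 0.0023.
Sum = 0.044848; P₂ = 0.044848 / 5 = 0.009.

0.009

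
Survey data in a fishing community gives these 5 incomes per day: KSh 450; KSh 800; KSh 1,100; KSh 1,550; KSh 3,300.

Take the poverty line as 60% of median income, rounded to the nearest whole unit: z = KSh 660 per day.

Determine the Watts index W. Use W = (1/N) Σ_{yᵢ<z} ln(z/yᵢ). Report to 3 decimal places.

Poor units: KSh 450 (q = 1 of N = 5).
ln(z/y) terms: ln(660/450) = 0.3830.
W = 0.382992 / 5 = 0.077.

0.077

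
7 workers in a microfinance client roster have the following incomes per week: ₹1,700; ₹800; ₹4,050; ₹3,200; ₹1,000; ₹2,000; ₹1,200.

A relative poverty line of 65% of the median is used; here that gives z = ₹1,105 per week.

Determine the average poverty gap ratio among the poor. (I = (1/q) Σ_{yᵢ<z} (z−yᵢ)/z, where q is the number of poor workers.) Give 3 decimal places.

0.186

Below z: ₹800, ₹1,000 (q = 2 of N = 7).
Shortfall ratios (z−y)/z: 0.2760, 0.0950; sum = 0.371041.
I averages over the q = 2 poor units only: 0.371041 / 2 = 0.186.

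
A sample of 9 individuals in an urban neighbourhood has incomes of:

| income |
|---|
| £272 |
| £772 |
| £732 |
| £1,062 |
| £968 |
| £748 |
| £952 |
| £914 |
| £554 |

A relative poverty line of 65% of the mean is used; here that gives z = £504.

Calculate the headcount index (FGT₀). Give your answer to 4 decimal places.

1 of the 9 individuals have income below £504.
H = 1/9 = 0.1111.

0.1111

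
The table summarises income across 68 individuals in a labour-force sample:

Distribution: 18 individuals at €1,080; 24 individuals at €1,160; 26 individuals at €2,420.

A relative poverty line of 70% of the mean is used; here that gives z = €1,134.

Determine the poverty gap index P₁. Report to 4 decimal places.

Below the line: 18×€1,080 (q = 18 of N = 68).
Relative gaps: (1134−1080)/1134 = 0.0476 (×18).
Σ = 0.857143. Dividing by the full population N = 68 gives P₁ = 0.0126.

0.0126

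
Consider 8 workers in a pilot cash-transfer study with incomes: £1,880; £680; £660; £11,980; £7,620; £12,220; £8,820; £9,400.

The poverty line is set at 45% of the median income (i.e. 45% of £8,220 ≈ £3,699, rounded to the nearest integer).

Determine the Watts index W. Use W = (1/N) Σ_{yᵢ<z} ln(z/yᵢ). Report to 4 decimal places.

Below z: £660, £680, £1,880 (q = 3 of N = 8).
Log gaps: ln(3699/660) = 1.7236; ln(3699/680) = 1.6937; ln(3699/1880) = 0.6768.
W = 4.094094 / 8 = 0.5118.

0.5118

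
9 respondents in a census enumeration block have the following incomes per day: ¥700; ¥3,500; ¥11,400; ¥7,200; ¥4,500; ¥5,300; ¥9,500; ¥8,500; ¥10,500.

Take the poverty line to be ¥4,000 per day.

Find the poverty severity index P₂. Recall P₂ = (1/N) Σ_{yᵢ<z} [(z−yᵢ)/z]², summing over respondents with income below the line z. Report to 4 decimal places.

Below z: ¥700, ¥3,500 (q = 2 of N = 9).
Relative gaps: (4000−700)/4000 = 0.8250; (4000−3500)/4000 = 0.1250.
Squared: 0.6806; 0.0156.
Sum = 0.696250; P₂ = 0.696250 / 9 = 0.0774.

0.0774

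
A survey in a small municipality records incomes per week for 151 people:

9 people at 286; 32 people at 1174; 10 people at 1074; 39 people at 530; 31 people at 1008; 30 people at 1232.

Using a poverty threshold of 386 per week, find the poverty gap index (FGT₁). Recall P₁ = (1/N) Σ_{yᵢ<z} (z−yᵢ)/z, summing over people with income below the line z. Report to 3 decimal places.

Below the line: 9×286 (q = 9 of N = 151).
Normalized shortfalls: (386−286)/386 = 0.2591 (×9).
Σ = 2.331606. Dividing by the full population N = 151 gives P₁ = 0.015.

0.015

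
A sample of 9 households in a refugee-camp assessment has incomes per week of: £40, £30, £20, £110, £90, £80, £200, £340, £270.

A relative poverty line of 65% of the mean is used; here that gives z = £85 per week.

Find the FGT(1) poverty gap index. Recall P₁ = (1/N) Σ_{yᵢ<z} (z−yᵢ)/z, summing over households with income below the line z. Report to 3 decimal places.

0.222

Below the line: £20, £30, £40, £80 (q = 4 of N = 9).
Shortfall ratios: (85−20)/85 = 0.7647; (85−30)/85 = 0.6471; (85−40)/85 = 0.5294; (85−80)/85 = 0.0588.
Σ = 2.000000. Dividing by the full population N = 9 gives P₁ = 0.222.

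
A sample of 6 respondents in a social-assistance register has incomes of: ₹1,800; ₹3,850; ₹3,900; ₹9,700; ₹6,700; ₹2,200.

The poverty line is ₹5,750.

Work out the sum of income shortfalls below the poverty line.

Below z: ₹1,800, ₹2,200, ₹3,850, ₹3,900 (q = 4 of N = 6).
Individual gaps: 5750−1800 = 3950; 5750−2200 = 3550; 5750−3850 = 1900; 5750−3900 = 1850.
Aggregate gap = ₹11,250.

₹11,250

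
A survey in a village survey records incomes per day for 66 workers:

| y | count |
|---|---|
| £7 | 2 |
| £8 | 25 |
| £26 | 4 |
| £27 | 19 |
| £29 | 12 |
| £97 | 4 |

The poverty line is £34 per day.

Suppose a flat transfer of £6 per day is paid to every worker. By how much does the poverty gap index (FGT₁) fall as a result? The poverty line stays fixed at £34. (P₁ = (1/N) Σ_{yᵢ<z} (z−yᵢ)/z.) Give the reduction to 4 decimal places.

Before: below the line — 2×£7, 25×£8, 4×£26, 19×£27, 12×£29; poverty gap index (FGT₁) = 0.413993.
After the £6 transfer: below the line — 2×£13, 25×£14, 4×£32, 19×£33; poverty gap index (FGT₁) = 0.253565.
Reduction = 0.413993 − 0.253565 = 0.1604.

0.1604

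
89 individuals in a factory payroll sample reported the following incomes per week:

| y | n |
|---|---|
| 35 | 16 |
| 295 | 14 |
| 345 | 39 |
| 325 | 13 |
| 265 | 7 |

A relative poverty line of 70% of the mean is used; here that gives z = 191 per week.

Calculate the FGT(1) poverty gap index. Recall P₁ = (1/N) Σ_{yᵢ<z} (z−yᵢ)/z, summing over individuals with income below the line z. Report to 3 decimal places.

Below z: 16×35 (q = 16 of N = 89).
Normalized shortfalls: (191−35)/191 = 0.8168 (×16).
Σ = 13.068063. Dividing by the full population N = 89 gives P₁ = 0.147.

0.147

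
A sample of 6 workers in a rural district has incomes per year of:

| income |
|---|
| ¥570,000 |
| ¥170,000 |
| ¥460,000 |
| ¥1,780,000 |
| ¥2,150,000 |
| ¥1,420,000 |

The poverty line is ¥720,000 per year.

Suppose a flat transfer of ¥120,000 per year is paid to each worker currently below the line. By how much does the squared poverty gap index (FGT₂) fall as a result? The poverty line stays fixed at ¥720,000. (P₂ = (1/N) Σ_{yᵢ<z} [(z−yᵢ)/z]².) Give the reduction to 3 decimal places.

0.060

Before: below the line — ¥170,000, ¥460,000, ¥570,000; squared poverty gap index (FGT₂) = 0.12622.
After the ¥120,000 transfer: below the line — ¥290,000, ¥580,000, ¥690,000; squared poverty gap index (FGT₂) = 0.06604.
Reduction = 0.12622 − 0.06604 = 0.060.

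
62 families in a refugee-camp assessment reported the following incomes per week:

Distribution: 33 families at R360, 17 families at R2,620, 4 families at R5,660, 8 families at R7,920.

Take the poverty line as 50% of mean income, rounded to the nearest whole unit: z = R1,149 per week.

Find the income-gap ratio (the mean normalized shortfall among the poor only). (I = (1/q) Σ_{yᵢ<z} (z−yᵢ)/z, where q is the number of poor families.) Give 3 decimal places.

0.687

Below the line: 33×R360 (q = 33 of N = 62).
Shortfall ratios (z−y)/z: 0.6867 (×33); sum = 22.660574.
The income-gap ratio divides by q (the poor only): 22.660574 / 33 = 0.687.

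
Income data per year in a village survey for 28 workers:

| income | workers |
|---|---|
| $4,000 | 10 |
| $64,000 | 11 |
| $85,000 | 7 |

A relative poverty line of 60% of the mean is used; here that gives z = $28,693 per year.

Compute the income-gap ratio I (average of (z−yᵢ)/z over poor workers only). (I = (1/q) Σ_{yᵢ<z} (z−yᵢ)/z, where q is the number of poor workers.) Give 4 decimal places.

Below the line: 10×$4,000 (q = 10 of N = 28).
Shortfall ratios (z−y)/z: 0.8606 (×10); sum = 8.605932.
The income-gap ratio divides by q (the poor only): 8.605932 / 10 = 0.8606.

0.8606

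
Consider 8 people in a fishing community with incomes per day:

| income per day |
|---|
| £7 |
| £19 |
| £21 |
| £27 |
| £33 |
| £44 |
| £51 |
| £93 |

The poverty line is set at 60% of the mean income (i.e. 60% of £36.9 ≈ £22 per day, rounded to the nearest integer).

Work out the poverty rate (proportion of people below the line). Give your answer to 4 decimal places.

0.3750

3 of the 8 people have income below £22.
H = 3/8 = 0.3750.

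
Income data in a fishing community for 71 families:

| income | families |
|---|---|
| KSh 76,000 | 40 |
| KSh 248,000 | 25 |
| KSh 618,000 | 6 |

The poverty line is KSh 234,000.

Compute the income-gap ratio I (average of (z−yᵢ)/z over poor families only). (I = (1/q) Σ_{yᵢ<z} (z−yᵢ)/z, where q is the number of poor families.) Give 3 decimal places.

Poor units: 40×KSh 76,000 (q = 40 of N = 71).
Relative gaps: 0.6752 (×40); sum = 27.008547.
The income-gap ratio divides by q (the poor only): 27.008547 / 40 = 0.675.

0.675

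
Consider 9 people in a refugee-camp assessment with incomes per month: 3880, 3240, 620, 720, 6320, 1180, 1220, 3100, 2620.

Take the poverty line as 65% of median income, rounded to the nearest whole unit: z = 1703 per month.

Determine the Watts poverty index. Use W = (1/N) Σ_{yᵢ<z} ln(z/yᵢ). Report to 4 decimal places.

0.2857

Poor units: 620, 720, 1180, 1220 (q = 4 of N = 9).
ln(z/y) terms: ln(1703/620) = 1.0104; ln(1703/720) = 0.8609; ln(1703/1180) = 0.3669; ln(1703/1220) = 0.3335.
W = 2.571740 / 9 = 0.2857.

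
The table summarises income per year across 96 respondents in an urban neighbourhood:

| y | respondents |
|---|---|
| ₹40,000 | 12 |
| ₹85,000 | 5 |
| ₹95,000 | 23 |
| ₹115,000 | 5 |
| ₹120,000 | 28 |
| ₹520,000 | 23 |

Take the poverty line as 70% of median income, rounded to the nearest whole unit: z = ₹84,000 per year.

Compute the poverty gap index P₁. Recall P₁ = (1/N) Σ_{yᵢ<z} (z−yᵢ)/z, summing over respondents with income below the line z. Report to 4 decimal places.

0.0655

Incomes under z: 12×₹40,000 (q = 12 of N = 96).
Shortfall ratios: (84000−40000)/84000 = 0.5238 (×12).
Σ = 6.285714. Dividing by the full population N = 96 gives P₁ = 0.0655.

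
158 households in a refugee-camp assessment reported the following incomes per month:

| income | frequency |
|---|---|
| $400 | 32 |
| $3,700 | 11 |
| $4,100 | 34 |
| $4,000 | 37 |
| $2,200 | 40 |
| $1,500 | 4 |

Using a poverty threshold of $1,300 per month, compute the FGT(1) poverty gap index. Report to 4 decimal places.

0.1402

Poor units: 32×$400 (q = 32 of N = 158).
Normalized shortfalls: (1300−400)/1300 = 0.6923 (×32).
Σ = 22.153846. Dividing by the full population N = 158 gives P₁ = 0.1402.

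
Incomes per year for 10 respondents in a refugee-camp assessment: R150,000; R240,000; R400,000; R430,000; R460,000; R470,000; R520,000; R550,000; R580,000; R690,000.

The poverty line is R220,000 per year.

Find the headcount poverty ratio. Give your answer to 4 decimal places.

1 of the 10 respondents have income below R220,000.
H = 1/10 = 0.1000.

0.1000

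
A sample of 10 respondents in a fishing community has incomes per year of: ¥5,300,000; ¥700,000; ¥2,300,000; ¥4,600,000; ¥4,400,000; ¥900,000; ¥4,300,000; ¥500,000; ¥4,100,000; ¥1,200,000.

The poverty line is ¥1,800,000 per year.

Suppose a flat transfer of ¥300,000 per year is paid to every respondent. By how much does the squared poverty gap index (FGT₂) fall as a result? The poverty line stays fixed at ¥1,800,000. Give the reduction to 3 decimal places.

Before: below the line — ¥500,000, ¥700,000, ¥900,000, ¥1,200,000; squared poverty gap index (FGT₂) = 0.12562.
After the ¥300,000 transfer: below the line — ¥800,000, ¥1,000,000, ¥1,200,000, ¥1,500,000; squared poverty gap index (FGT₂) = 0.06451.
Reduction = 0.12562 − 0.06451 = 0.061.

0.061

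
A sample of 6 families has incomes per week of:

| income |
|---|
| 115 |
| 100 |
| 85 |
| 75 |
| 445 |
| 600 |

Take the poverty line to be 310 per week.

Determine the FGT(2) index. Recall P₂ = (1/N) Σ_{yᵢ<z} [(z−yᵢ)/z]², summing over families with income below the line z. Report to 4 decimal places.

Below z: 75, 85, 100, 115 (q = 4 of N = 6).
Shortfall ratios: (310−75)/310 = 0.7581; (310−85)/310 = 0.7258; (310−100)/310 = 0.6774; (310−115)/310 = 0.6290.
Squared: 0.5747; 0.5268; 0.4589; 0.3957.
Sum = 1.956035; P₂ = 1.956035 / 6 = 0.3260.

0.3260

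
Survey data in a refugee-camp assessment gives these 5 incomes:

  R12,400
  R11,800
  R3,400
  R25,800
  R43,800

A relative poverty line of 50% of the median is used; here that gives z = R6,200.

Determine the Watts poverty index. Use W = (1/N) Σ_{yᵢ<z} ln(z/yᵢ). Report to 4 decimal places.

Below the line: R3,400 (q = 1 of N = 5).
Log shortfalls: ln(6200/3400) = 0.6008.
W = 0.600774 / 5 = 0.1202.

0.1202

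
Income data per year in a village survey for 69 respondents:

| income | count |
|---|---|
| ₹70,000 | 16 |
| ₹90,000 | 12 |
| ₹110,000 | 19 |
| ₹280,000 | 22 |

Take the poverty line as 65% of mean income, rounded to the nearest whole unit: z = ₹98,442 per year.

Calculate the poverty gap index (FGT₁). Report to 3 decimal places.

Below the line: 16×₹70,000, 12×₹90,000 (q = 28 of N = 69).
Relative gaps: (98442−70000)/98442 = 0.2889 (×16); (98442−90000)/98442 = 0.0858 (×12).
Σ = 5.651815. Dividing by the full population N = 69 gives P₁ = 0.082.

0.082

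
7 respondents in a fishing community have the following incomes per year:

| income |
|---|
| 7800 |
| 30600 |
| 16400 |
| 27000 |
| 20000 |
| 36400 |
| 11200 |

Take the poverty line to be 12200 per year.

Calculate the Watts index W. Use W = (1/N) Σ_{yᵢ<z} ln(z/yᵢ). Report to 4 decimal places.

0.0761

Poor units: 7800, 11200 (q = 2 of N = 7).
Log gaps: ln(12200/7800) = 0.4473; ln(12200/11200) = 0.0855.
W = 0.532834 / 7 = 0.0761.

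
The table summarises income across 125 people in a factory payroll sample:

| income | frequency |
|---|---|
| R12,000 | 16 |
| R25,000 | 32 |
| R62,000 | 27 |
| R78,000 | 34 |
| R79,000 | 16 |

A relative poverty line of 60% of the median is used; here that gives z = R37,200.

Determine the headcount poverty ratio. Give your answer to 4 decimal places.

0.3840

48 of the 125 people have income below R37,200.
H = 48/125 = 0.3840.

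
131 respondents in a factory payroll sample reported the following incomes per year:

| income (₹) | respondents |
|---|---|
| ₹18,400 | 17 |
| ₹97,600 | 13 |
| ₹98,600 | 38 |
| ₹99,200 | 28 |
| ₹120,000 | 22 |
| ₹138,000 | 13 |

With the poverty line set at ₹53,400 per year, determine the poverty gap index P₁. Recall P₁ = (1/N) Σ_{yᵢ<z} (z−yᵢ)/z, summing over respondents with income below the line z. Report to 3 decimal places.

0.085

Below z: 17×₹18,400 (q = 17 of N = 131).
Relative gaps: (53400−18400)/53400 = 0.6554 (×17).
Sum of shortfalls = 11.142322; P₁ averages over all N: 11.142322 / 131 = 0.085.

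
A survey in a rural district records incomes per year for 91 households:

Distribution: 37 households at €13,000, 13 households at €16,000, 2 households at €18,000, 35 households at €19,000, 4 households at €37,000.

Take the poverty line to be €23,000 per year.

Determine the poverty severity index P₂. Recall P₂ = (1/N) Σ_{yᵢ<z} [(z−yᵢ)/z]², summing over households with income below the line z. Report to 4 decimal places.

Incomes under z: 37×€13,000, 13×€16,000, 2×€18,000, 35×€19,000 (q = 87 of N = 91).
Relative gaps: (23000−13000)/23000 = 0.4348 (×37); (23000−16000)/23000 = 0.3043 (×13); (23000−18000)/23000 = 0.2174 (×2); (23000−19000)/23000 = 0.1739 (×35).
Squared: 0.1890 (×37); 0.0926 (×13); 0.0473 (×2); 0.0302 (×35).
Sum = 9.351607; P₂ = 9.351607 / 91 = 0.1028.

0.1028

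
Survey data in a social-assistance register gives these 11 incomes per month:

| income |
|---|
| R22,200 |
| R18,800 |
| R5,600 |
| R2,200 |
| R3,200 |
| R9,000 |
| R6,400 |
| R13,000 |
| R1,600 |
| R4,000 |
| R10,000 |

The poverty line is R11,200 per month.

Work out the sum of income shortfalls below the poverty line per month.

Poor units: R1,600, R2,200, R3,200, R4,000, R5,600, R6,400, R9,000, R10,000 (q = 8 of N = 11).
Individual gaps: 11200−1600 = 9600; 11200−2200 = 9000; 11200−3200 = 8000; 11200−4000 = 7200; 11200−5600 = 5600; 11200−6400 = 4800; 11200−9000 = 2200; 11200−10000 = 1200.
Aggregate gap = R47,600.

R47,600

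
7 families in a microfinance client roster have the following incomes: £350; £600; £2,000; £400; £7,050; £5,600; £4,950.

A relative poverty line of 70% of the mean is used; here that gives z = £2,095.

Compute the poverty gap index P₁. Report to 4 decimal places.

Poor units: £350, £400, £600, £2,000 (q = 4 of N = 7).
Normalized shortfalls: (2095−350)/2095 = 0.8329; (2095−400)/2095 = 0.8091; (2095−600)/2095 = 0.7136; (2095−2000)/2095 = 0.0453.
Σ = 2.400955. Dividing by the full population N = 7 gives P₁ = 0.3430.

0.3430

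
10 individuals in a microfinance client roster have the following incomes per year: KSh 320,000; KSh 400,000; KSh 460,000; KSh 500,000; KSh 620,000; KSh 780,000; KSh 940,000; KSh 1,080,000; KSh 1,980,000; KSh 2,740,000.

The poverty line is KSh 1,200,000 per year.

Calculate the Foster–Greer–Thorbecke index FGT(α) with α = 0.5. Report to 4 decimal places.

0.5290

Incomes under z: KSh 320,000, KSh 400,000, KSh 460,000, KSh 500,000, KSh 620,000, KSh 780,000, KSh 940,000, KSh 1,080,000 (q = 8 of N = 10).
Shortfall ratios: (1200000−320000)/1200000 = 0.7333; (1200000−400000)/1200000 = 0.6667; (1200000−460000)/1200000 = 0.6167; (1200000−500000)/1200000 = 0.5833; (1200000−620000)/1200000 = 0.4833; (1200000−780000)/1200000 = 0.3500; (1200000−940000)/1200000 = 0.2167; (1200000−1080000)/1200000 = 0.1000.
Raised to α = 0.5: 0.85635; 0.81650; 0.78528; 0.76376; 0.69522; 0.59161; 0.46547; 0.31623.
Sum = 5.290422; FGT(0.5) = 5.290422 / 10 = 0.5290.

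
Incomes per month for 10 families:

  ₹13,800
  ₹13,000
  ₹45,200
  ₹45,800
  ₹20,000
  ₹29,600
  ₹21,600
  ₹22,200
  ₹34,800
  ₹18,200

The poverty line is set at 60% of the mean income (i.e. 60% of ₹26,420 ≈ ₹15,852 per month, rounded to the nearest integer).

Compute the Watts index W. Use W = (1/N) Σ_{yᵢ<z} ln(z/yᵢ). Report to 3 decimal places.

Below the line: ₹13,000, ₹13,800 (q = 2 of N = 10).
Log shortfalls: ln(15852/13000) = 0.1983; ln(15852/13800) = 0.1386.
W = 0.336973 / 10 = 0.034.

0.034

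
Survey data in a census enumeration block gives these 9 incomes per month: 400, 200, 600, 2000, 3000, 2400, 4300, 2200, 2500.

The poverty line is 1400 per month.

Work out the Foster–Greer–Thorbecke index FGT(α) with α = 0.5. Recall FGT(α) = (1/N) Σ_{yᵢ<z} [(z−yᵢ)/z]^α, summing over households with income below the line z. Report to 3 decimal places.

Incomes under z: 200, 400, 600 (q = 3 of N = 9).
Relative gaps: (1400−200)/1400 = 0.8571; (1400−400)/1400 = 0.7143; (1400−600)/1400 = 0.5714.
Raised to α = 0.5: 0.92582; 0.84515; 0.75593.
Sum = 2.526903; FGT(0.5) = 2.526903 / 9 = 0.281.

0.281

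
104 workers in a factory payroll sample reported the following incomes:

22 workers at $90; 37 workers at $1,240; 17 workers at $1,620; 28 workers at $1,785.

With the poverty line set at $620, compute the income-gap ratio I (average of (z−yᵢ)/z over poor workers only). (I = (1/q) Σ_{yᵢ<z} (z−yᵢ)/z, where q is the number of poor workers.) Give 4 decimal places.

0.8548

Incomes under z: 22×$90 (q = 22 of N = 104).
Shortfall ratios (z−y)/z: 0.8548 (×22); sum = 18.806452.
The income-gap ratio divides by q (the poor only): 18.806452 / 22 = 0.8548.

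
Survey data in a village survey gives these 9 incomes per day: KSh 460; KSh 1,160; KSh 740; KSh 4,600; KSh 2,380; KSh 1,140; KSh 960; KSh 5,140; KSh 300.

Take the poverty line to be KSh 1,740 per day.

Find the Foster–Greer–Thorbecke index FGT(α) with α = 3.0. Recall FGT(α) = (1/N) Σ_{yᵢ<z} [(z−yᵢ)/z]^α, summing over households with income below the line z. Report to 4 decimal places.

Poor units: KSh 300, KSh 460, KSh 740, KSh 960, KSh 1,140, KSh 1,160 (q = 6 of N = 9).
Normalized shortfalls: (1740−300)/1740 = 0.8276; (1740−460)/1740 = 0.7356; (1740−740)/1740 = 0.5747; (1740−960)/1740 = 0.4483; (1740−1140)/1740 = 0.3448; (1740−1160)/1740 = 0.3333.
Raised to α = 3.0: 0.56681; 0.39809; 0.18982; 0.09008; 0.04100; 0.03704.
Sum = 1.322849; FGT(3.0) = 1.322849 / 9 = 0.1470.

0.1470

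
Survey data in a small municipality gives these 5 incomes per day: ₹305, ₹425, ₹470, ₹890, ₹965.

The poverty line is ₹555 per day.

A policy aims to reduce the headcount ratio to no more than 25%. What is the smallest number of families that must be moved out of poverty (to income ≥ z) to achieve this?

2

3 of the 5 families are poor, so H = 3/5 = 0.600.
A headcount ratio of at most 25% allows at most ⌊0.25 × 5⌋ = 1 poor families.
So at least 3 − 1 = 2 must be lifted.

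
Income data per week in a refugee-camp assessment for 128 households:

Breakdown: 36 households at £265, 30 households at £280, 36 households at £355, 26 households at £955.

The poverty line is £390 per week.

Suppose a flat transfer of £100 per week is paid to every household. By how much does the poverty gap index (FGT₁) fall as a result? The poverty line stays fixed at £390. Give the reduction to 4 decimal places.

0.1575

Before: below the line — 36×£265, 30×£280, 36×£355; poverty gap index (FGT₁) = 0.181490.
After the £100 transfer: below the line — 36×£365, 30×£380; poverty gap index (FGT₁) = 0.024038.
Reduction = 0.181490 − 0.024038 = 0.1575.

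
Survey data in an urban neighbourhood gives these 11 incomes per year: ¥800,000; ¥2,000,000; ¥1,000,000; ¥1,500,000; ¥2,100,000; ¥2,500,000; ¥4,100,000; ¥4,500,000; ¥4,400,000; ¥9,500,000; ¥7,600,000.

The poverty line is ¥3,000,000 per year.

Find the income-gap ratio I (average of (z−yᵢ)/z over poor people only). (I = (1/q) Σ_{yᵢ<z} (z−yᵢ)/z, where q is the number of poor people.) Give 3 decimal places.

0.450

Below z: ¥800,000, ¥1,000,000, ¥1,500,000, ¥2,000,000, ¥2,100,000, ¥2,500,000 (q = 6 of N = 11).
Shortfall ratios (z−y)/z: 0.7333, 0.6667, 0.5000, 0.3333, 0.3000, 0.1667; sum = 2.700000.
I averages over the q = 6 poor units only: 2.700000 / 6 = 0.450.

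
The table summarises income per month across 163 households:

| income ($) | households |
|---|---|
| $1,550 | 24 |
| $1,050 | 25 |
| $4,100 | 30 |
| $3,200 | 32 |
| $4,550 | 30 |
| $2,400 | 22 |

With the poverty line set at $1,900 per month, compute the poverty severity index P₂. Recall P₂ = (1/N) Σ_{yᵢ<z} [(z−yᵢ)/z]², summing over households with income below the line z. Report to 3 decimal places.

Incomes under z: 25×$1,050, 24×$1,550 (q = 49 of N = 163).
Shortfall ratios: (1900−1050)/1900 = 0.4474 (×25); (1900−1550)/1900 = 0.1842 (×24).
Squared: 0.2001 (×25); 0.0339 (×24).
Sum = 5.817867; P₂ = 5.817867 / 163 = 0.036.

0.036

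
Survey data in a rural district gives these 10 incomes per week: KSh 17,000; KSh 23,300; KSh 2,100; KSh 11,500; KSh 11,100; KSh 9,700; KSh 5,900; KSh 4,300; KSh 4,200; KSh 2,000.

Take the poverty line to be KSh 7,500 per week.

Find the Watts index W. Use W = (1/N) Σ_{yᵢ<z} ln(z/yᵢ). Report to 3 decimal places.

Below the line: KSh 2,000, KSh 2,100, KSh 4,200, KSh 4,300, KSh 5,900 (q = 5 of N = 10).
Log shortfalls: ln(7500/2000) = 1.3218; ln(7500/2100) = 1.2730; ln(7500/4200) = 0.5798; ln(7500/4300) = 0.5563; ln(7500/5900) = 0.2400.
W = 3.970779 / 10 = 0.397.

0.397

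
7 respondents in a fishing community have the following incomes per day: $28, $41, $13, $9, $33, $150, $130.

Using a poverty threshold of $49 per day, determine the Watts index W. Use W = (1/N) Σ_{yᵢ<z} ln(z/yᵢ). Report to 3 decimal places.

0.594

Below z: $9, $13, $28, $33, $41 (q = 5 of N = 7).
Log gaps: ln(49/9) = 1.6946; ln(49/13) = 1.3269; ln(49/28) = 0.5596; ln(49/33) = 0.3953; ln(49/41) = 0.1782.
W = 4.154643 / 7 = 0.594.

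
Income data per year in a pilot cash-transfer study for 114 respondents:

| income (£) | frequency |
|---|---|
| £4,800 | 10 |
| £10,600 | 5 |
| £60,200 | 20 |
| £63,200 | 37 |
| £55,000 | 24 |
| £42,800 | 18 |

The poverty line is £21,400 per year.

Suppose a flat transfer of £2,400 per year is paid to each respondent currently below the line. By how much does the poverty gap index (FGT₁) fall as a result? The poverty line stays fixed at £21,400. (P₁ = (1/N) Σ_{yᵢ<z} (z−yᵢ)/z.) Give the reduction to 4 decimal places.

Before: below the line — 10×£4,800, 5×£10,600; poverty gap index (FGT₁) = 0.090179.
After the £2,400 transfer: below the line — 10×£7,200, 5×£13,000; poverty gap index (FGT₁) = 0.075422.
Reduction = 0.090179 − 0.075422 = 0.0148.

0.0148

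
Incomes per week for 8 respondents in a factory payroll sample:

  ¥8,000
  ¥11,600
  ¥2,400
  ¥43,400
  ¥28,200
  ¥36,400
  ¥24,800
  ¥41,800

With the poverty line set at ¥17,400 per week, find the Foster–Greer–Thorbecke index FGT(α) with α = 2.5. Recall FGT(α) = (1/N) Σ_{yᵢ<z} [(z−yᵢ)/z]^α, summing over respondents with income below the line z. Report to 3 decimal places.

0.121

Below the line: ¥2,400, ¥8,000, ¥11,600 (q = 3 of N = 8).
Gap ratios (z−y)/z: (17400−2400)/17400 = 0.8621; (17400−8000)/17400 = 0.5402; (17400−11600)/17400 = 0.3333.
Raised to α = 2.5: 0.69001; 0.21451; 0.06415.
Sum = 0.968669; FGT(2.5) = 0.968669 / 8 = 0.121.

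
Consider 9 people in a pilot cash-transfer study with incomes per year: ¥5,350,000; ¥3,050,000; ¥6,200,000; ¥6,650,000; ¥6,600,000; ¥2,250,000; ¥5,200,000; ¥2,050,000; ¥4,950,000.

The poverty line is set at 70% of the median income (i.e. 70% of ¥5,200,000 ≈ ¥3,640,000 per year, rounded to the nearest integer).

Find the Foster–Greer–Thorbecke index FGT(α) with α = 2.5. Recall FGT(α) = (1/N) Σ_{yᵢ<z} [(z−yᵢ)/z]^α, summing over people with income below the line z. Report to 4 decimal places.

0.0252

Incomes under z: ¥2,050,000, ¥2,250,000, ¥3,050,000 (q = 3 of N = 9).
Relative gaps: (3640000−2050000)/3640000 = 0.4368; (3640000−2250000)/3640000 = 0.3819; (3640000−3050000)/3640000 = 0.1621.
Raised to α = 2.5: 0.12611; 0.09011; 0.01058.
Sum = 0.226797; FGT(2.5) = 0.226797 / 9 = 0.0252.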